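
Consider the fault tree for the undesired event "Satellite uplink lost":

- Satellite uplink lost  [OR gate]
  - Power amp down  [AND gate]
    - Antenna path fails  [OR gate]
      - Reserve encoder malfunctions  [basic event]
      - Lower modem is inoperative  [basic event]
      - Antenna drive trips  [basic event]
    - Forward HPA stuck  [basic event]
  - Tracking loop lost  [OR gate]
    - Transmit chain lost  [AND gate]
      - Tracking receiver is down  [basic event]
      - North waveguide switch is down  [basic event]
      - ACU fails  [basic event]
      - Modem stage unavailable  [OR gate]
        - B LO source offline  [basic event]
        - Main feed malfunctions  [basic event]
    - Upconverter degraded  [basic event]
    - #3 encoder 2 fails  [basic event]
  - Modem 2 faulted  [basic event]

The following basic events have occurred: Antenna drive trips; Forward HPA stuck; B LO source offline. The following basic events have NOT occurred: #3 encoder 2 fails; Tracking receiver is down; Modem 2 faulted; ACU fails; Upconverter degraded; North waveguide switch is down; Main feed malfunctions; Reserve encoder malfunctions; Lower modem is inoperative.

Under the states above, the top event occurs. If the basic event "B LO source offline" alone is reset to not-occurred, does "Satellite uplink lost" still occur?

Yes

Counterfactual: set "B LO source offline" to not occurred.
Antenna path fails [OR]: Reserve encoder malfunctions=not, Lower modem is inoperative=not, Antenna drive trips=occurs → at least one input occurs → occurs.
Power amp down [AND]: Antenna path fails=occurs, Forward HPA stuck=occurs → all inputs occur → occurs.
Modem stage unavailable [OR]: B LO source offline=not, Main feed malfunctions=not → no input occurs → does not occur.
Transmit chain lost [AND]: Tracking receiver is down=not, North waveguide switch is down=not, ACU fails=not, Modem stage unavailable=not → not all inputs occur → does not occur.
Tracking loop lost [OR]: Transmit chain lost=not, Upconverter degraded=not, #3 encoder 2 fails=not → no input occurs → does not occur.
Satellite uplink lost [OR]: Power amp down=occurs, Tracking loop lost=not, Modem 2 faulted=not → at least one input occurs → occurs.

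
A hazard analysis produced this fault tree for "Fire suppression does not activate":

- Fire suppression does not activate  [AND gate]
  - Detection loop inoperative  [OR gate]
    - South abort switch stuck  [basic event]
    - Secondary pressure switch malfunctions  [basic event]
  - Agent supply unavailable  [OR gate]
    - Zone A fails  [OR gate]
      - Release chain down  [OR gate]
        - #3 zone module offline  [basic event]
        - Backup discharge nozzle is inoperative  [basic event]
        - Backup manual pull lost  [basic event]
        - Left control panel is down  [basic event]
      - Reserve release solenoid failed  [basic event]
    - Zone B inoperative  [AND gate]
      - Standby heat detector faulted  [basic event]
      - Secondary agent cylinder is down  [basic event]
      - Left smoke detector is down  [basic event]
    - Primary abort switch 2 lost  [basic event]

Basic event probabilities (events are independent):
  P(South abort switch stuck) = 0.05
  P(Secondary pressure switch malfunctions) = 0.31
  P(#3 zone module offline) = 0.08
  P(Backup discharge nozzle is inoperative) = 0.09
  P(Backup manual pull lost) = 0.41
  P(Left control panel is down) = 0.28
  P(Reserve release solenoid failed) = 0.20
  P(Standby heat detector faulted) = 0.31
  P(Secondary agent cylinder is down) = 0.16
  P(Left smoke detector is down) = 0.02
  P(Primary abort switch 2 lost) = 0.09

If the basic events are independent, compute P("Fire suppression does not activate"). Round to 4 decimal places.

P(Detection loop inoperative) [OR] = 1 − (1−0.05) × (1−0.31) = 0.344500
P(Release chain down) [OR] = 1 − (1−0.08) × (1−0.09) × (1−0.41) × (1−0.28) = 0.644357
P(Zone A fails) [OR] = 1 − (1−0.644357) × (1−0.20) = 0.715486
P(Zone B inoperative) [AND] = 0.31 × 0.16 × 0.02 = 0.000992
P(Agent supply unavailable) [OR] = 1 − (1−0.715486) × (1−0.000992) × (1−0.09) = 0.741349
P(Fire suppression does not activate) [AND] = 0.344500 × 0.741349 = 0.255395
Rounded to 4 decimal places: P(Fire suppression does not activate) ≈ 0.2554.

0.2554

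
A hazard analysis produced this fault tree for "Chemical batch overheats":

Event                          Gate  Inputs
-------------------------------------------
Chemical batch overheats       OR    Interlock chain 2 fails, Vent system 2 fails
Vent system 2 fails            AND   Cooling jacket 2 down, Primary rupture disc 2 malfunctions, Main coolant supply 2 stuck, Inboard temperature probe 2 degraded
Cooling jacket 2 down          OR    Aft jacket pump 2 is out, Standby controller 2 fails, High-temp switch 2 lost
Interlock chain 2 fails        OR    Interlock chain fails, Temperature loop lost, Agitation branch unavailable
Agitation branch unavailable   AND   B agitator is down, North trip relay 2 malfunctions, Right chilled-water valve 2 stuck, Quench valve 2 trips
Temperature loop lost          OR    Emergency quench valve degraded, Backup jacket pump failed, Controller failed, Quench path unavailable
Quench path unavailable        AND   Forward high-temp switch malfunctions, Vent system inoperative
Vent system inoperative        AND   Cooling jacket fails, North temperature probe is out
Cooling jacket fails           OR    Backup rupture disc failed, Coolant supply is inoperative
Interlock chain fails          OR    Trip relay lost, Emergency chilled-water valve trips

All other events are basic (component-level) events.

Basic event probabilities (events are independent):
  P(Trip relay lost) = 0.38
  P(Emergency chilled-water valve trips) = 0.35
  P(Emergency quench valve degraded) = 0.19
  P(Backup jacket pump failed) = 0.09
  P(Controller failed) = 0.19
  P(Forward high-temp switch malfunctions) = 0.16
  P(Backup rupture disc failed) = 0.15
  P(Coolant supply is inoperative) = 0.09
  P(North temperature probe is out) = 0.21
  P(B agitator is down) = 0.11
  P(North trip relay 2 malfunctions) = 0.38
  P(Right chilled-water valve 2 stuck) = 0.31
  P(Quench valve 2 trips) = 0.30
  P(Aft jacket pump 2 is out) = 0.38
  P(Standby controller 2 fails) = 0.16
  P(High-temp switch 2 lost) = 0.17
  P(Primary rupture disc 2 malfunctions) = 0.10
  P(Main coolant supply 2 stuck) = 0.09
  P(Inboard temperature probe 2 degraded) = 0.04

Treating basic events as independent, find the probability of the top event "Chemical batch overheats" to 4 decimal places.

P(Interlock chain fails) [OR] = 1 − (1−0.38) × (1−0.35) = 0.597000
P(Cooling jacket fails) [OR] = 1 − (1−0.15) × (1−0.09) = 0.226500
P(Vent system inoperative) [AND] = 0.226500 × 0.21 = 0.047565
P(Quench path unavailable) [AND] = 0.16 × 0.047565 = 0.007610
P(Temperature loop lost) [OR] = 1 − (1−0.19) × (1−0.09) × (1−0.19) × (1−0.007610) = 0.407493
P(Agitation branch unavailable) [AND] = 0.11 × 0.38 × 0.31 × 0.30 = 0.003887
P(Interlock chain 2 fails) [OR] = 1 − (1−0.597000) × (1−0.407493) × (1−0.003887) = 0.762148
P(Cooling jacket 2 down) [OR] = 1 − (1−0.38) × (1−0.16) × (1−0.17) = 0.567736
P(Vent system 2 fails) [AND] = 0.567736 × 0.10 × 0.09 × 0.04 = 0.000204
P(Chemical batch overheats) [OR] = 1 − (1−0.762148) × (1−0.000204) = 0.762197
Rounded to 4 decimal places: P(Chemical batch overheats) ≈ 0.7622.

0.7622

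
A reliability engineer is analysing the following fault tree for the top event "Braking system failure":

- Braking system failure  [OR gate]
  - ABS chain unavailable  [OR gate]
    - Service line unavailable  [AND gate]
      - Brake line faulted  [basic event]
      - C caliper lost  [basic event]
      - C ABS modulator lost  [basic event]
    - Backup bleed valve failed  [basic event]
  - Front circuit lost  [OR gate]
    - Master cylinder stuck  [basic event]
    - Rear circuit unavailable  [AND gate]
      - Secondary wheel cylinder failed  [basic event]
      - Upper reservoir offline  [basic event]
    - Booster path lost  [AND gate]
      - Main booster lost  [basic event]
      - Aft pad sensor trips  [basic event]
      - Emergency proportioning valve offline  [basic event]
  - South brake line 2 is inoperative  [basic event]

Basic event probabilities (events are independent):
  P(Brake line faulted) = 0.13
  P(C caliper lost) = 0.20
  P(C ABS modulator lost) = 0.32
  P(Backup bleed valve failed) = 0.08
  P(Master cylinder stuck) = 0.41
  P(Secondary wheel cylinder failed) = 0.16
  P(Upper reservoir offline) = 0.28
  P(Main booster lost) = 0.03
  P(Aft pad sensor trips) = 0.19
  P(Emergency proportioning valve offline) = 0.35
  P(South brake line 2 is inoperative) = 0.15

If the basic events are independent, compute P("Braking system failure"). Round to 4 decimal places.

0.5638

P(Service line unavailable) [AND] = 0.13 × 0.20 × 0.32 = 0.008320
P(ABS chain unavailable) [OR] = 1 − (1−0.008320) × (1−0.08) = 0.087654
P(Rear circuit unavailable) [AND] = 0.16 × 0.28 = 0.044800
P(Booster path lost) [AND] = 0.03 × 0.19 × 0.35 = 0.001995
P(Front circuit lost) [OR] = 1 − (1−0.41) × (1−0.044800) × (1−0.001995) = 0.437556
P(Braking system failure) [OR] = 1 − (1−0.087654) × (1−0.437556) × (1−0.15) = 0.563828
Rounded to 4 decimal places: P(Braking system failure) ≈ 0.5638.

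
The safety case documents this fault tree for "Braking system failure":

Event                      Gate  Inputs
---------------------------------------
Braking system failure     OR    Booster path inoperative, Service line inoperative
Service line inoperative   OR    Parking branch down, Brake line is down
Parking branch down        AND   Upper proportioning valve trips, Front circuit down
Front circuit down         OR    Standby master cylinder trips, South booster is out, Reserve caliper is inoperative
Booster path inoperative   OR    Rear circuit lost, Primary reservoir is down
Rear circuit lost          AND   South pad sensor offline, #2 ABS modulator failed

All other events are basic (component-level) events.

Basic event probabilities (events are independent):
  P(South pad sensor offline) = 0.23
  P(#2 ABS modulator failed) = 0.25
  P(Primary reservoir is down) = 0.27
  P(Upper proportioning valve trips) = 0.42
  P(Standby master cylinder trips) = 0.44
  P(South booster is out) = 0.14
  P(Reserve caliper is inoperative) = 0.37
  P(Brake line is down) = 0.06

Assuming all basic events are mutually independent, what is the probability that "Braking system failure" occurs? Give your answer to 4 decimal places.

P(Rear circuit lost) [AND] = 0.23 × 0.25 = 0.057500
P(Booster path inoperative) [OR] = 1 − (1−0.057500) × (1−0.27) = 0.311975
P(Front circuit down) [OR] = 1 − (1−0.44) × (1−0.14) × (1−0.37) = 0.696592
P(Parking branch down) [AND] = 0.42 × 0.696592 = 0.292569
P(Service line inoperative) [OR] = 1 − (1−0.292569) × (1−0.06) = 0.335015
P(Braking system failure) [OR] = 1 − (1−0.311975) × (1−0.335015) = 0.542474
Rounded to 4 decimal places: P(Braking system failure) ≈ 0.5425.

0.5425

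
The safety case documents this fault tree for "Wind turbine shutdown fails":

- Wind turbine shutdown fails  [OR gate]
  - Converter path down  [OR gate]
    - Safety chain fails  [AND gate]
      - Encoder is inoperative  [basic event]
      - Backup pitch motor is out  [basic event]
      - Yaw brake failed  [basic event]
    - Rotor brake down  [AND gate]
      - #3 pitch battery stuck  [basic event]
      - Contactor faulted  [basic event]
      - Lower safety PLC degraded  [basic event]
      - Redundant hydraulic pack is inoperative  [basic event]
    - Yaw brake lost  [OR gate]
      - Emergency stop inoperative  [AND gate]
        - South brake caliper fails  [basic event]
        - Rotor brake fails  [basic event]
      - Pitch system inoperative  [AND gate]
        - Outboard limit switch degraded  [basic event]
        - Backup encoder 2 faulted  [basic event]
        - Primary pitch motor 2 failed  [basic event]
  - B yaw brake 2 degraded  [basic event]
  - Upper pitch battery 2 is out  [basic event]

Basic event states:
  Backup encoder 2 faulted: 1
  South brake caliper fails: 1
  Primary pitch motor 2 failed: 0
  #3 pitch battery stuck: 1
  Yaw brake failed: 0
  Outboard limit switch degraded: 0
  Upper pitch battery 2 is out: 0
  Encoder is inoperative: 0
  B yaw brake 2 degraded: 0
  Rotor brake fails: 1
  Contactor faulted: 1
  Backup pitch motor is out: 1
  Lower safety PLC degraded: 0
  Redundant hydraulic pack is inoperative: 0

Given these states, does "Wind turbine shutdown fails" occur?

Safety chain fails [AND]: Encoder is inoperative=not, Backup pitch motor is out=occurs, Yaw brake failed=not → not all inputs occur → does not occur.
Rotor brake down [AND]: #3 pitch battery stuck=occurs, Contactor faulted=occurs, Lower safety PLC degraded=not, Redundant hydraulic pack is inoperative=not → not all inputs occur → does not occur.
Emergency stop inoperative [AND]: South brake caliper fails=occurs, Rotor brake fails=occurs → all inputs occur → occurs.
Pitch system inoperative [AND]: Outboard limit switch degraded=not, Backup encoder 2 faulted=occurs, Primary pitch motor 2 failed=not → not all inputs occur → does not occur.
Yaw brake lost [OR]: Emergency stop inoperative=occurs, Pitch system inoperative=not → at least one input occurs → occurs.
Converter path down [OR]: Safety chain fails=not, Rotor brake down=not, Yaw brake lost=occurs → at least one input occurs → occurs.
Wind turbine shutdown fails [OR]: Converter path down=occurs, B yaw brake 2 degraded=not, Upper pitch battery 2 is out=not → at least one input occurs → occurs.

Yes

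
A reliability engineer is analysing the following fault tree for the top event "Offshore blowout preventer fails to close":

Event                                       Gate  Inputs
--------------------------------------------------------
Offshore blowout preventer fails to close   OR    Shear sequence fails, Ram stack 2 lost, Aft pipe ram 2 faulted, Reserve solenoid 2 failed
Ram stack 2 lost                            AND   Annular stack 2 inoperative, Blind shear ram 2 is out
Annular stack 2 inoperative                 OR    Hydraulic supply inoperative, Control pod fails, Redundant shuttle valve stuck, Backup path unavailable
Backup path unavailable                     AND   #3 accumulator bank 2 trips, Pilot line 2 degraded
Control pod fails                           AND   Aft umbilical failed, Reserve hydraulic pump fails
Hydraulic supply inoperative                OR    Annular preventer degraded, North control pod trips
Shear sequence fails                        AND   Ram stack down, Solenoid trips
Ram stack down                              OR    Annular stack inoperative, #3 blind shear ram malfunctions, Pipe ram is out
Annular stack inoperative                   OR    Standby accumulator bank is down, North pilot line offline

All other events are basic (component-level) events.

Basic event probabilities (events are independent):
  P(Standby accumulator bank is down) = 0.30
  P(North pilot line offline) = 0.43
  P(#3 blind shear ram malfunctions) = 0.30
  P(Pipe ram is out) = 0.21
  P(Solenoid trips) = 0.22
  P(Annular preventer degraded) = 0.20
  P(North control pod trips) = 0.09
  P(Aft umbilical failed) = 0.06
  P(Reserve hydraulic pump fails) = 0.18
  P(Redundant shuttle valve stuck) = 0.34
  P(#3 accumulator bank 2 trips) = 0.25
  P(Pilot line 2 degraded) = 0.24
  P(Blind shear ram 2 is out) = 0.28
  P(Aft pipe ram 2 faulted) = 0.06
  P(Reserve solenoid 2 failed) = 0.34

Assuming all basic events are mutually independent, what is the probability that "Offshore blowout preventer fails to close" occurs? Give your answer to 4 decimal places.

0.5656

P(Annular stack inoperative) [OR] = 1 − (1−0.30) × (1−0.43) = 0.601000
P(Ram stack down) [OR] = 1 − (1−0.601000) × (1−0.30) × (1−0.21) = 0.779353
P(Shear sequence fails) [AND] = 0.779353 × 0.22 = 0.171458
P(Hydraulic supply inoperative) [OR] = 1 − (1−0.20) × (1−0.09) = 0.272000
P(Control pod fails) [AND] = 0.06 × 0.18 = 0.010800
P(Backup path unavailable) [AND] = 0.25 × 0.24 = 0.060000
P(Annular stack 2 inoperative) [OR] = 1 − (1−0.272000) × (1−0.010800) × (1−0.34) × (1−0.060000) = 0.553227
P(Ram stack 2 lost) [AND] = 0.553227 × 0.28 = 0.154904
P(Offshore blowout preventer fails to close) [OR] = 1 − (1−0.171458) × (1−0.154904) × (1−0.06) × (1−0.34) = 0.565597
Rounded to 4 decimal places: P(Offshore blowout preventer fails to close) ≈ 0.5656.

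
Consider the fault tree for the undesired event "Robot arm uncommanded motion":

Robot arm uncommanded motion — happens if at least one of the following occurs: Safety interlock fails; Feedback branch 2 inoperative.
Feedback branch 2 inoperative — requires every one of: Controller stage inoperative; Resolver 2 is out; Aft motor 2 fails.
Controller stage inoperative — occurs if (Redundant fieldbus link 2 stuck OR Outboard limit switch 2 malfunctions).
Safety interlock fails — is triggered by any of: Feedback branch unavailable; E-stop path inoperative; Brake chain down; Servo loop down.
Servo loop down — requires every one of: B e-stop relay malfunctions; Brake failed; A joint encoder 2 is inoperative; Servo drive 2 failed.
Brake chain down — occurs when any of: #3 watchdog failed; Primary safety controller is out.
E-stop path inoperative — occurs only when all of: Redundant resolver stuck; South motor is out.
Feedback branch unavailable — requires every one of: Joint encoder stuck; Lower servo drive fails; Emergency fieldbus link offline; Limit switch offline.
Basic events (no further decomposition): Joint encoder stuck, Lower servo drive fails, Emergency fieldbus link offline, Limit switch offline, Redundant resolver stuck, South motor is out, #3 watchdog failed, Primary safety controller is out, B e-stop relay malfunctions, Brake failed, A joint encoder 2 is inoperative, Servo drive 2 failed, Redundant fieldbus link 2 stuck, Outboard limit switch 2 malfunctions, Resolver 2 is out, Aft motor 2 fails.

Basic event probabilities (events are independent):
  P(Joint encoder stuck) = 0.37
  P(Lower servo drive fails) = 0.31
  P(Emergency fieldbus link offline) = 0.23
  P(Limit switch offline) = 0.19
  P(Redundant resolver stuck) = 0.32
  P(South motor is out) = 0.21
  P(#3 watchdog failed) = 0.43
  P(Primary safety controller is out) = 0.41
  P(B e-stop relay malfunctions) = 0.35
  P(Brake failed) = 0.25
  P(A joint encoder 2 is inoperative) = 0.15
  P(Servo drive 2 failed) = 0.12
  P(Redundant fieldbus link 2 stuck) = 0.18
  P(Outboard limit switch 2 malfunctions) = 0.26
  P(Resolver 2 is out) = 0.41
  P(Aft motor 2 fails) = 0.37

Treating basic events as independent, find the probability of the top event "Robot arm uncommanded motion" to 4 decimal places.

0.7070

P(Feedback branch unavailable) [AND] = 0.37 × 0.31 × 0.23 × 0.19 = 0.005012
P(E-stop path inoperative) [AND] = 0.32 × 0.21 = 0.067200
P(Brake chain down) [OR] = 1 − (1−0.43) × (1−0.41) = 0.663700
P(Servo loop down) [AND] = 0.35 × 0.25 × 0.15 × 0.12 = 0.001575
P(Safety interlock fails) [OR] = 1 − (1−0.005012) × (1−0.067200) × (1−0.663700) × (1−0.001575) = 0.688363
P(Controller stage inoperative) [OR] = 1 − (1−0.18) × (1−0.26) = 0.393200
P(Feedback branch 2 inoperative) [AND] = 0.393200 × 0.41 × 0.37 = 0.059648
P(Robot arm uncommanded motion) [OR] = 1 − (1−0.688363) × (1−0.059648) = 0.706952
Rounded to 4 decimal places: P(Robot arm uncommanded motion) ≈ 0.7070.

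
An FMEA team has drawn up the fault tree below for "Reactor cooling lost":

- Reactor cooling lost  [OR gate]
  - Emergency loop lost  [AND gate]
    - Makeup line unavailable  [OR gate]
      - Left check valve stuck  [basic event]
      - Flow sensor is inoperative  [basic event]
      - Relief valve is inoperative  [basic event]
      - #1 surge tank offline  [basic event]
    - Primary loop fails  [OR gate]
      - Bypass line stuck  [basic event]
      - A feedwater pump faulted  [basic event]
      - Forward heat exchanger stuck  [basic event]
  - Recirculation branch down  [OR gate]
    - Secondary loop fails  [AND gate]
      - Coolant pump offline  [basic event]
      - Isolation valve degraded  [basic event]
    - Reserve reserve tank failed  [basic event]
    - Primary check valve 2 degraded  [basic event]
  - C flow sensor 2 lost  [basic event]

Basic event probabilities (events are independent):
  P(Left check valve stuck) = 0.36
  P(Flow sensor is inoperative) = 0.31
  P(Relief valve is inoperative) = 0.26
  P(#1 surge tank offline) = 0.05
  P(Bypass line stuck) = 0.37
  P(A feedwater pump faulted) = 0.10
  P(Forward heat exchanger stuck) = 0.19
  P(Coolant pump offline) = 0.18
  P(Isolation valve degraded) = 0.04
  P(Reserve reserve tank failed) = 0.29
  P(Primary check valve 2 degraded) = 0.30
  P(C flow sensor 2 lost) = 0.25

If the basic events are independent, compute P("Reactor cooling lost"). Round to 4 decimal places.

0.7679

P(Makeup line unavailable) [OR] = 1 − (1−0.36) × (1−0.31) × (1−0.26) × (1−0.05) = 0.689555
P(Primary loop fails) [OR] = 1 − (1−0.37) × (1−0.10) × (1−0.19) = 0.540730
P(Emergency loop lost) [AND] = 0.689555 × 0.540730 = 0.372863
P(Secondary loop fails) [AND] = 0.18 × 0.04 = 0.007200
P(Recirculation branch down) [OR] = 1 − (1−0.007200) × (1−0.29) × (1−0.30) = 0.506578
P(Reactor cooling lost) [OR] = 1 − (1−0.372863) × (1−0.506578) × (1−0.25) = 0.767918
Rounded to 4 decimal places: P(Reactor cooling lost) ≈ 0.7679.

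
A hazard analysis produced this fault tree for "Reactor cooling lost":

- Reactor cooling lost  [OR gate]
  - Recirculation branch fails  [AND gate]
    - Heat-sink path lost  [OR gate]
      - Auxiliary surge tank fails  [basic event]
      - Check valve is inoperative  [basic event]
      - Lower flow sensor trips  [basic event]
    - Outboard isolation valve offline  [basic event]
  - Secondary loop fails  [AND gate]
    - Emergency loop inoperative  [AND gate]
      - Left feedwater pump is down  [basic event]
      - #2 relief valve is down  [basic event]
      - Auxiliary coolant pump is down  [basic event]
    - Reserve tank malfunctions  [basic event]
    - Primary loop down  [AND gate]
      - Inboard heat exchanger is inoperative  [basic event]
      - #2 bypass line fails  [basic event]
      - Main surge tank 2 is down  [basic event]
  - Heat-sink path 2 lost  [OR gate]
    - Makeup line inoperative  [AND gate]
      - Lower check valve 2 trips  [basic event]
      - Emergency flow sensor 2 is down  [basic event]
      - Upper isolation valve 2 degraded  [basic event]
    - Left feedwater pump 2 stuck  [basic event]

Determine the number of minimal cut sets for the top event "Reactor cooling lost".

Heat-sink path lost [OR]: union of children's cut sets → 3 cut set(s).
Recirculation branch fails [AND]: one cut set from each child combined → 3 × 1 = 3 cut set(s).
Emergency loop inoperative [AND]: one cut set from each child combined → 1 × 1 × 1 = 1 cut set(s).
Primary loop down [AND]: one cut set from each child combined → 1 × 1 × 1 = 1 cut set(s).
Secondary loop fails [AND]: one cut set from each child combined → 1 × 1 × 1 = 1 cut set(s).
Makeup line inoperative [AND]: one cut set from each child combined → 1 × 1 × 1 = 1 cut set(s).
Heat-sink path 2 lost [OR]: union of children's cut sets → 2 cut set(s).
Reactor cooling lost [OR]: union of children's cut sets → 6 cut set(s).
Minimal cut sets: {Auxiliary surge tank fails, Outboard isolation valve offline}; {Check valve is inoperative, Outboard isolation valve offline}; {Lower flow sensor trips, Outboard isolation valve offline}; {#2 bypass line fails, #2 relief valve is down, Auxiliary coolant pump is down, Inboard heat exchanger is inoperative, Left feedwater pump is down, Main surge tank 2 is down, Reserve tank malfunctions}; {Emergency flow sensor 2 is down, Lower check valve 2 trips, Upper isolation valve 2 degraded}; {Left feedwater pump 2 stuck}.

6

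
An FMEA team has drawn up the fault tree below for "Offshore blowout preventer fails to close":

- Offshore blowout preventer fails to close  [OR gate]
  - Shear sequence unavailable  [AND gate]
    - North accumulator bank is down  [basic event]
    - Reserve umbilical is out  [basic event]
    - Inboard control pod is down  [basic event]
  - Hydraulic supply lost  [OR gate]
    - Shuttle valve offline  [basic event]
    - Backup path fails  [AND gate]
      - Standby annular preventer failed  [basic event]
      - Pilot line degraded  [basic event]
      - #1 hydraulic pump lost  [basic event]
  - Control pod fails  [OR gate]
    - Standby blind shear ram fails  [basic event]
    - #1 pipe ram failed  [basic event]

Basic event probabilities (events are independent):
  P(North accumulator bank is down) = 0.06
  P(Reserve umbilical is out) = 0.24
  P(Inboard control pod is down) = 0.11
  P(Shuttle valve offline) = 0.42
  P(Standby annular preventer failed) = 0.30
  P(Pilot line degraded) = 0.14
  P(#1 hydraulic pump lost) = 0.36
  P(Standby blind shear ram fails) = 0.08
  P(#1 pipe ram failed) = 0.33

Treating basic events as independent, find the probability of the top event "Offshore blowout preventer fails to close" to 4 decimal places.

P(Shear sequence unavailable) [AND] = 0.06 × 0.24 × 0.11 = 0.001584
P(Backup path fails) [AND] = 0.30 × 0.14 × 0.36 = 0.015120
P(Hydraulic supply lost) [OR] = 1 − (1−0.42) × (1−0.015120) = 0.428770
P(Control pod fails) [OR] = 1 − (1−0.08) × (1−0.33) = 0.383600
P(Offshore blowout preventer fails to close) [OR] = 1 − (1−0.001584) × (1−0.428770) × (1−0.383600) = 0.648452
Rounded to 4 decimal places: P(Offshore blowout preventer fails to close) ≈ 0.6485.

0.6485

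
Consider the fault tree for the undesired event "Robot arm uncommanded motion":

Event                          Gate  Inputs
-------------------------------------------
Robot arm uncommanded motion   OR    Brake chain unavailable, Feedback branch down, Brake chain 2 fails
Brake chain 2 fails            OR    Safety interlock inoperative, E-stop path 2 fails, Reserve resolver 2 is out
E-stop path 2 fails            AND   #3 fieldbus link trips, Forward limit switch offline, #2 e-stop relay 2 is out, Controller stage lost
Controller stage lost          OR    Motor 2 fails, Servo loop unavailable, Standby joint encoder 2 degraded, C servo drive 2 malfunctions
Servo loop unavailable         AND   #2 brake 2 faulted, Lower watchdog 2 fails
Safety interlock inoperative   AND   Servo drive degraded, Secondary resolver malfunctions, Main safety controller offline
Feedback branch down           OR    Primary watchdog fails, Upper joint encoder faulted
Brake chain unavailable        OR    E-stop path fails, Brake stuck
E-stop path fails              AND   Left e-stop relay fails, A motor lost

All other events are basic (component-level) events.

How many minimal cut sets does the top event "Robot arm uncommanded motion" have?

E-stop path fails [AND]: one cut set from each child combined → 1 × 1 = 1 cut set(s).
Brake chain unavailable [OR]: union of children's cut sets → 2 cut set(s).
Feedback branch down [OR]: union of children's cut sets → 2 cut set(s).
Safety interlock inoperative [AND]: one cut set from each child combined → 1 × 1 × 1 = 1 cut set(s).
Servo loop unavailable [AND]: one cut set from each child combined → 1 × 1 = 1 cut set(s).
Controller stage lost [OR]: union of children's cut sets → 4 cut set(s).
E-stop path 2 fails [AND]: one cut set from each child combined → 1 × 1 × 1 × 4 = 4 cut set(s).
Brake chain 2 fails [OR]: union of children's cut sets → 6 cut set(s).
Robot arm uncommanded motion [OR]: union of children's cut sets → 10 cut set(s).
Minimal cut sets: {A motor lost, Left e-stop relay fails}; {Brake stuck}; {Primary watchdog fails}; {Upper joint encoder faulted}; {Main safety controller offline, Secondary resolver malfunctions, Servo drive degraded}; {#2 e-stop relay 2 is out, #3 fieldbus link trips, Forward limit switch offline, Motor 2 fails}; {#2 brake 2 faulted, #2 e-stop relay 2 is out, #3 fieldbus link trips, Forward limit switch offline, Lower watchdog 2 fails}; {#2 e-stop relay 2 is out, #3 fieldbus link trips, Forward limit switch offline, Standby joint encoder 2 degraded}; {#2 e-stop relay 2 is out, #3 fieldbus link trips, C servo drive 2 malfunctions, Forward limit switch offline}; {Reserve resolver 2 is out}.

10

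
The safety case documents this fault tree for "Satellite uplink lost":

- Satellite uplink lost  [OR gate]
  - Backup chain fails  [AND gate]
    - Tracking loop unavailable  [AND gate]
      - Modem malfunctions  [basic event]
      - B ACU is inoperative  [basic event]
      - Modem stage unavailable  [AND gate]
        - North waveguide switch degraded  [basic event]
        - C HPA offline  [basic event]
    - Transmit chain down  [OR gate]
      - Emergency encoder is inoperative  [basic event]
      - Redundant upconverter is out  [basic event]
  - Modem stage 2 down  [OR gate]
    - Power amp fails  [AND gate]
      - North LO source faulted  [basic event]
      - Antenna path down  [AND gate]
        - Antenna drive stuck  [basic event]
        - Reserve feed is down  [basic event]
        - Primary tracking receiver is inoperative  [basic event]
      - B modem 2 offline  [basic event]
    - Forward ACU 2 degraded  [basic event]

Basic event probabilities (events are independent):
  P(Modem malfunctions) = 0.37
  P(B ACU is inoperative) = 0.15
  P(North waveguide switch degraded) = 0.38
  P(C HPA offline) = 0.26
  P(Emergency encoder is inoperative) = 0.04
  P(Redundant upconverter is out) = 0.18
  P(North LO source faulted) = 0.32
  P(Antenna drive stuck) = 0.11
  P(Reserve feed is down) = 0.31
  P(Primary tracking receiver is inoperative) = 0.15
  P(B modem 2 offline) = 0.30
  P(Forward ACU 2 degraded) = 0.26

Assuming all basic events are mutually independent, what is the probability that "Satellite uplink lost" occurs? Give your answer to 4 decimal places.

P(Modem stage unavailable) [AND] = 0.38 × 0.26 = 0.098800
P(Tracking loop unavailable) [AND] = 0.37 × 0.15 × 0.098800 = 0.005483
P(Transmit chain down) [OR] = 1 − (1−0.04) × (1−0.18) = 0.212800
P(Backup chain fails) [AND] = 0.005483 × 0.212800 = 0.001167
P(Antenna path down) [AND] = 0.11 × 0.31 × 0.15 = 0.005115
P(Power amp fails) [AND] = 0.32 × 0.005115 × 0.30 = 0.000491
P(Modem stage 2 down) [OR] = 1 − (1−0.000491) × (1−0.26) = 0.260363
P(Satellite uplink lost) [OR] = 1 − (1−0.001167) × (1−0.260363) = 0.261226
Rounded to 4 decimal places: P(Satellite uplink lost) ≈ 0.2612.

0.2612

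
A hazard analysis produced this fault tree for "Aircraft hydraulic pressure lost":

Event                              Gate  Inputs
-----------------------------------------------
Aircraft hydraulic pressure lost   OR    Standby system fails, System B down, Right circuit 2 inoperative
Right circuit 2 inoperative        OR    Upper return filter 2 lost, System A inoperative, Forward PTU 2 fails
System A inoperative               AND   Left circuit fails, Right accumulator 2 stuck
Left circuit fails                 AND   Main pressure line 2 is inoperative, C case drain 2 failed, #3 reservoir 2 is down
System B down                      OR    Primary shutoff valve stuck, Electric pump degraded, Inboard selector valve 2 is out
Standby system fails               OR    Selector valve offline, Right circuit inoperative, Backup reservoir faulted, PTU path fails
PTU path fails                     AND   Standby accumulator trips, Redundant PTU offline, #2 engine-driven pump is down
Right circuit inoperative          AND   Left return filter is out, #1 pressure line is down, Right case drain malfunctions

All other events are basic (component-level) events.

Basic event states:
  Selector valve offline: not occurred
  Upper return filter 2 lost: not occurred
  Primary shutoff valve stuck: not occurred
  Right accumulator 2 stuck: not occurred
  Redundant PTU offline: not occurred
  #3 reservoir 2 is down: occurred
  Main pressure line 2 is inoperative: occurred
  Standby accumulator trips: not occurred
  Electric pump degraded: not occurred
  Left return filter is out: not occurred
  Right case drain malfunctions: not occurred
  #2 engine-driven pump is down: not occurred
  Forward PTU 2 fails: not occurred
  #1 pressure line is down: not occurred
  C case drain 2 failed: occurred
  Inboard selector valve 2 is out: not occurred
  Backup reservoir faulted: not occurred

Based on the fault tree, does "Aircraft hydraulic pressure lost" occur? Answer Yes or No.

Right circuit inoperative [AND]: Left return filter is out=not, #1 pressure line is down=not, Right case drain malfunctions=not → not all inputs occur → does not occur.
PTU path fails [AND]: Standby accumulator trips=not, Redundant PTU offline=not, #2 engine-driven pump is down=not → not all inputs occur → does not occur.
Standby system fails [OR]: Selector valve offline=not, Right circuit inoperative=not, Backup reservoir faulted=not, PTU path fails=not → no input occurs → does not occur.
System B down [OR]: Primary shutoff valve stuck=not, Electric pump degraded=not, Inboard selector valve 2 is out=not → no input occurs → does not occur.
Left circuit fails [AND]: Main pressure line 2 is inoperative=occurs, C case drain 2 failed=occurs, #3 reservoir 2 is down=occurs → all inputs occur → occurs.
System A inoperative [AND]: Left circuit fails=occurs, Right accumulator 2 stuck=not → not all inputs occur → does not occur.
Right circuit 2 inoperative [OR]: Upper return filter 2 lost=not, System A inoperative=not, Forward PTU 2 fails=not → no input occurs → does not occur.
Aircraft hydraulic pressure lost [OR]: Standby system fails=not, System B down=not, Right circuit 2 inoperative=not → no input occurs → does not occur.

No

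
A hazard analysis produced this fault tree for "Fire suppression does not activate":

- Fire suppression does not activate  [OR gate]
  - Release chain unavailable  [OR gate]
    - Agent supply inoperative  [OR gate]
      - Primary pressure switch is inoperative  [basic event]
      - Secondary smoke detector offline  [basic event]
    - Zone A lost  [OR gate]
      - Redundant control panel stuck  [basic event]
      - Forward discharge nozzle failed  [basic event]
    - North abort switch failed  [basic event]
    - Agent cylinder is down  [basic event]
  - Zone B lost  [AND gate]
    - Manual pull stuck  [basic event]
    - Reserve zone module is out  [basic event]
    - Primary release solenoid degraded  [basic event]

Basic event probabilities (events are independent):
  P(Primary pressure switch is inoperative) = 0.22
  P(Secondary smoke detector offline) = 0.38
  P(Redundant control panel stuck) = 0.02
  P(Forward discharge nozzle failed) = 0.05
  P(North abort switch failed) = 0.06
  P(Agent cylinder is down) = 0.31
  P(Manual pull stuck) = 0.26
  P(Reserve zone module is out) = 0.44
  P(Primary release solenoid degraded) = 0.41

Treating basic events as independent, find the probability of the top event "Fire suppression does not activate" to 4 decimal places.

0.7217

P(Agent supply inoperative) [OR] = 1 − (1−0.22) × (1−0.38) = 0.516400
P(Zone A lost) [OR] = 1 − (1−0.02) × (1−0.05) = 0.069000
P(Release chain unavailable) [OR] = 1 − (1−0.516400) × (1−0.069000) × (1−0.06) × (1−0.31) = 0.707980
P(Zone B lost) [AND] = 0.26 × 0.44 × 0.41 = 0.046904
P(Fire suppression does not activate) [OR] = 1 − (1−0.707980) × (1−0.046904) = 0.721677
Rounded to 4 decimal places: P(Fire suppression does not activate) ≈ 0.7217.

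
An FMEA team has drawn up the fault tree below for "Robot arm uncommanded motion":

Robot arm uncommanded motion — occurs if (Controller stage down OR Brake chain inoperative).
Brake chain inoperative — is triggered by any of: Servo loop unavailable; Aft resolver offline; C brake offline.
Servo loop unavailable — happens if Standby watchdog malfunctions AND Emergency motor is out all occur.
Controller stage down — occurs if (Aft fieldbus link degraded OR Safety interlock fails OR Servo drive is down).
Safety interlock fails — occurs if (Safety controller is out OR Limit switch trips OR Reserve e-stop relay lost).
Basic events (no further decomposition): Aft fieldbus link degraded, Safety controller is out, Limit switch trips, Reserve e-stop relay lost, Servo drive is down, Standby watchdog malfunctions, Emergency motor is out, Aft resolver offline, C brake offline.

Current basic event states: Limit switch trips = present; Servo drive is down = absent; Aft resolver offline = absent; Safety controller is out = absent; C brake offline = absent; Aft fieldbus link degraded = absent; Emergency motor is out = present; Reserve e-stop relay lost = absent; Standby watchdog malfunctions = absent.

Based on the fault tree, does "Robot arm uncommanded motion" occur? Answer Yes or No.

Safety interlock fails [OR]: Safety controller is out=not, Limit switch trips=occurs, Reserve e-stop relay lost=not → at least one input occurs → occurs.
Controller stage down [OR]: Aft fieldbus link degraded=not, Safety interlock fails=occurs, Servo drive is down=not → at least one input occurs → occurs.
Servo loop unavailable [AND]: Standby watchdog malfunctions=not, Emergency motor is out=occurs → not all inputs occur → does not occur.
Brake chain inoperative [OR]: Servo loop unavailable=not, Aft resolver offline=not, C brake offline=not → no input occurs → does not occur.
Robot arm uncommanded motion [OR]: Controller stage down=occurs, Brake chain inoperative=not → at least one input occurs → occurs.

Yes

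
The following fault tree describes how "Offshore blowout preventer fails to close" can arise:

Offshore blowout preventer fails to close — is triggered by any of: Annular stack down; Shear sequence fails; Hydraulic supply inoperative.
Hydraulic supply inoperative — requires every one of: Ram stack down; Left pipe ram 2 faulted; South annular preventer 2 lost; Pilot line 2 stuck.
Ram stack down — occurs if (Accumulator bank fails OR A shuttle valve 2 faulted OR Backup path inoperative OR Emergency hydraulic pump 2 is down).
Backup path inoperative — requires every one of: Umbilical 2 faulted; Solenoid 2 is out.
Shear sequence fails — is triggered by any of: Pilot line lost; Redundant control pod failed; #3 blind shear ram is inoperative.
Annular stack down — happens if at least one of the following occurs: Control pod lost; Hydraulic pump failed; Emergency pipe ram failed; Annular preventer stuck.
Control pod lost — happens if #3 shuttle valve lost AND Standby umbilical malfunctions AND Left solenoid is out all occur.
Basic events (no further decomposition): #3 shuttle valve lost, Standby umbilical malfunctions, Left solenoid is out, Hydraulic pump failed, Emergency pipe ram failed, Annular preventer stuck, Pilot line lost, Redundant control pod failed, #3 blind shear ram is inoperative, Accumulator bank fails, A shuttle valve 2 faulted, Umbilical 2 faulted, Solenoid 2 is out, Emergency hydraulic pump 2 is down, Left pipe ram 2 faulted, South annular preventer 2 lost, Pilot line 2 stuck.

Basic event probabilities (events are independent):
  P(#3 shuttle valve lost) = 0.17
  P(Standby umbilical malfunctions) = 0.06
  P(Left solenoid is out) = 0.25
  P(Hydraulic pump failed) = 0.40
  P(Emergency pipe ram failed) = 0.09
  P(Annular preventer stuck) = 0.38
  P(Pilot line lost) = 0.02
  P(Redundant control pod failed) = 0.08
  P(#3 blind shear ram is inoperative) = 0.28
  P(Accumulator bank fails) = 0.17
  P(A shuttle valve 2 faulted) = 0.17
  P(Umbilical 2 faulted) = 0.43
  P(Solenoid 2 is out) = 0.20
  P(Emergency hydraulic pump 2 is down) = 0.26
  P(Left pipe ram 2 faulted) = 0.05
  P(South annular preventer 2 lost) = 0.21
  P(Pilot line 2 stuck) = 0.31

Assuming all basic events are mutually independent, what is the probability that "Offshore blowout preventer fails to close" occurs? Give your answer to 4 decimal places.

P(Control pod lost) [AND] = 0.17 × 0.06 × 0.25 = 0.002550
P(Annular stack down) [OR] = 1 − (1−0.002550) × (1−0.40) × (1−0.09) × (1−0.38) = 0.662343
P(Shear sequence fails) [OR] = 1 − (1−0.02) × (1−0.08) × (1−0.28) = 0.350848
P(Backup path inoperative) [AND] = 0.43 × 0.20 = 0.086000
P(Ram stack down) [OR] = 1 − (1−0.17) × (1−0.17) × (1−0.086000) × (1−0.26) = 0.534056
P(Hydraulic supply inoperative) [AND] = 0.534056 × 0.05 × 0.21 × 0.31 = 0.001738
P(Offshore blowout preventer fails to close) [OR] = 1 − (1−0.662343) × (1−0.350848) × (1−0.001738) = 0.781190
Rounded to 4 decimal places: P(Offshore blowout preventer fails to close) ≈ 0.7812.

0.7812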